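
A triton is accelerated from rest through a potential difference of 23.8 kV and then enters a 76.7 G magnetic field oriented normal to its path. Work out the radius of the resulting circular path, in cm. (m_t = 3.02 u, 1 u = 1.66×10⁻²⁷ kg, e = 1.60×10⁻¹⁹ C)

The kinetic energy gained is K = qV = (1×1.60×10^-19)(2.38×10^4) = 3.81×10^-15 J.
v = √(2K/m) = 1.23×10^6 m/s.
r = mv/(qB) = (5.01×10^-27)(1.23×10^6) / [(1×1.60×10^-19)(7.67×10^-3)] = 5.04 m.

r ≈ 504 cm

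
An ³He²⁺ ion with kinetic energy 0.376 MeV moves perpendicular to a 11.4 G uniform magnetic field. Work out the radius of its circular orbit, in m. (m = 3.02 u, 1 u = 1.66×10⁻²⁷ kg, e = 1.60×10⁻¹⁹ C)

Convert the energy: K = 0.376 MeV = 6.02×10^-14 J.
v = √(2K/m) = √(2·6.02×10^-14/5.01×10^-27) = 4.90×10^6 m/s.
r = mv/(qB) = (5.01×10^-27)(4.90×10^6) / [(2×1.60×10^-19)(1.14×10^-3)] = 67.3 m.

r ≈ 67.3 m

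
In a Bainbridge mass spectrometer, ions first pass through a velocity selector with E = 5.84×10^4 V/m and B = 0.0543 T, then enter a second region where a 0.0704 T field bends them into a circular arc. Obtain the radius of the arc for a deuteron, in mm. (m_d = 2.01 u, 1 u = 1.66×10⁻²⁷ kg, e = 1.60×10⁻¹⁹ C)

The selector passes v = E/B = 5.84×10^4/0.0543 = 1.08×10^6 m/s.
In the deflection region, r = mv/(qB₂) = (3.34×10^-27)(1.08×10^6) / [(1×1.60×10^-19)(0.0704)] = 0.319 m.

r ≈ 319 mm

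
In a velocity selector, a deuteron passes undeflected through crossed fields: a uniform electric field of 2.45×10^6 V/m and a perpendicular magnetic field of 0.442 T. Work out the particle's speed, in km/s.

v ≈ 5540 km/s

For zero net force, qE = qvB, so v = E/B.
v = (2.45×10^6) / (0.442) = 5.54×10^6 m/s.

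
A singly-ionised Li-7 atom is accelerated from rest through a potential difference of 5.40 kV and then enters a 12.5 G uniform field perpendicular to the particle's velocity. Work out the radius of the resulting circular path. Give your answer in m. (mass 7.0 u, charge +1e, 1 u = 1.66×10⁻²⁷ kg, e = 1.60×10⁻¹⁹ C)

The kinetic energy gained is K = qV = (1×1.60×10^-19)(5400) = 8.64×10^-16 J.
v = √(2K/m) = 3.86×10^5 m/s.
r = mv/(qB) = (1.16×10^-26)(3.86×10^5) / [(1×1.60×10^-19)(1.25×10^-3)] = 22.4 m.

r ≈ 22.4 m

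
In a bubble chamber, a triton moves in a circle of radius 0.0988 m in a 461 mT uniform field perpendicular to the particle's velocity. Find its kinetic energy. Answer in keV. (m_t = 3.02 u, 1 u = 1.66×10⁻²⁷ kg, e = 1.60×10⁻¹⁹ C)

v = qBr/m = (1×1.60×10^-19)(0.461)(0.0988) / (5.01×10^-27) = 1.45×10^6 m/s.
K = ½mv² = 0.5·(5.01×10^-27)·(1.45×10^6)² = 5.30×10^-15 J = 33.1 keV.

K ≈ 33.1 keV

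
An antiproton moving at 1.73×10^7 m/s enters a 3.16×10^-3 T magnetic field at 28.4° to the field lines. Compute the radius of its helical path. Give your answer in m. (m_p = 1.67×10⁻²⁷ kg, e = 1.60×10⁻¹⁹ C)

r ≈ 27.2 m

Only the perpendicular component v⊥ = v sin28.4° = 8.23×10^6 m/s is bent by the field.
r = m v⊥ /(qB) = (1.67×10^-27)(8.23×10^6) / [(1×1.60×10^-19)(3.16×10^-3)] = 27.2 m.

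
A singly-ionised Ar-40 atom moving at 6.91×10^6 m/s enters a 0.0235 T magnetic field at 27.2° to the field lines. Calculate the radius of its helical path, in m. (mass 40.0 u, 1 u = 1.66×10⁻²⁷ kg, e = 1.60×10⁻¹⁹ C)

Only the perpendicular component v⊥ = v sin27.2° = 3.16×10^6 m/s is bent by the field.
r = m v⊥ /(qB) = (6.64×10^-26)(3.16×10^6) / [(1×1.60×10^-19)(0.0235)] = 55.8 m.

r ≈ 55.8 m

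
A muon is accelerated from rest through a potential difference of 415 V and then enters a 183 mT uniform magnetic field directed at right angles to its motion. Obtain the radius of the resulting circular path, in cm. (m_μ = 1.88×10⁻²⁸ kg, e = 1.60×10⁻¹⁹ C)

The kinetic energy gained is K = qV = (1×1.60×10^-19)(415) = 6.64×10^-17 J.
v = √(2K/m) = 8.40×10^5 m/s.
r = mv/(qB) = (1.88×10^-28)(8.40×10^5) / [(1×1.60×10^-19)(0.183)] = 5.40×10^-3 m.

r ≈ 0.540 cm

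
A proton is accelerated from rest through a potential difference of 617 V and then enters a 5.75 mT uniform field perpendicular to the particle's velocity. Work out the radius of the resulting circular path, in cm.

The kinetic energy gained is K = qV = (1×1.60×10^-19)(617) = 9.87×10^-17 J.
v = √(2K/m) = 3.44×10^5 m/s.
r = mv/(qB) = (1.67×10^-27)(3.44×10^5) / [(1×1.60×10^-19)(5.75×10^-3)] = 0.624 m.

r ≈ 62.4 cm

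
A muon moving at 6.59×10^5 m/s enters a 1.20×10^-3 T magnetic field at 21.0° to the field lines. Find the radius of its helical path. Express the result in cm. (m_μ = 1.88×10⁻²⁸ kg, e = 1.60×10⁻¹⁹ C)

Only the perpendicular component v⊥ = v sin21.0° = 2.36×10^5 m/s is bent by the field.
r = m v⊥ /(qB) = (1.88×10^-28)(2.36×10^5) / [(1×1.60×10^-19)(1.20×10^-3)] = 0.231 m.

r ≈ 23.1 cm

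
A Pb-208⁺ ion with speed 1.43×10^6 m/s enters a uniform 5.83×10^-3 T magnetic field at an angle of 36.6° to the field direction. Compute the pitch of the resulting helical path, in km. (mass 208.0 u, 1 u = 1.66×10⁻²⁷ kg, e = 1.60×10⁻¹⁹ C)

pitch ≈ 2.67 km

The velocity component along B is v∥ = v cos36.6° = 1.15×10^6 m/s.
The cyclotron period T = 2πm/(qB) = 2.33×10^-3 s is set by m, q, B alone.
Pitch = v∥·T = (1.15×10^6)(2.33×10^-3) = 2670 m.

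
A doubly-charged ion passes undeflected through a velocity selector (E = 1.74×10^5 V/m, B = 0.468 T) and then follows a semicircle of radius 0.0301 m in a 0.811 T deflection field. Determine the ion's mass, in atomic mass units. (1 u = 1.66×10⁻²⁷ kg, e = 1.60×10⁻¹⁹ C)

m ≈ 12.7 u

v = E/B₁ = 3.72×10^5 m/s.
From r = mv/(qB₂), m = qB₂r/v = (2×1.60×10^-19)(0.811)(0.0301) / (3.72×10^5) = 2.10×10^-26 kg.
In atomic mass units: m = 2.10×10^-26 / 1.66×10^-27 = 12.7 u.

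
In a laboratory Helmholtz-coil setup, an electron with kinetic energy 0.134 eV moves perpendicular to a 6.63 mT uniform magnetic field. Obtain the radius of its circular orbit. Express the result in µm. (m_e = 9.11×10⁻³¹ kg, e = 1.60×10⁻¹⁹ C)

Convert the energy: K = 0.134 eV = 2.14×10^-20 J.
v = √(2K/m) = √(2·2.14×10^-20/9.11×10^-31) = 2.17×10^5 m/s.
r = mv/(qB) = (9.11×10^-31)(2.17×10^5) / [(1×1.60×10^-19)(6.63×10^-3)] = 1.86×10^-4 m.

r ≈ 186 µm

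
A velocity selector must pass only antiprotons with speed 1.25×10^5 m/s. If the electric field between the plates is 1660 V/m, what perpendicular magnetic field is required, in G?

B ≈ 133 G

qE = qvB ⇒ B = E/v = (1660) / (1.25×10^5) = 0.0133 T.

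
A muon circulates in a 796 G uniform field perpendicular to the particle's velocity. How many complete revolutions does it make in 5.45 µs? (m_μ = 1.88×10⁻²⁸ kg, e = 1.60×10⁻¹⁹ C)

T = 2πm/(qB) = 2π(1.88×10^-28) / [(1×1.60×10^-19)(0.0796)] = 9.2748×10^-8 s.
N = t/T = 5.45×10^-6 / 9.2748×10^-8 ≈ 58.76, so 58 complete revolutions.

N = 58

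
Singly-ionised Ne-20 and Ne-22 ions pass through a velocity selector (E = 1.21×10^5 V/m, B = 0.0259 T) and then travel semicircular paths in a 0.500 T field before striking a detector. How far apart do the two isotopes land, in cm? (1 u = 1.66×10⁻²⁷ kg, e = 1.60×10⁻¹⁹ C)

Δd ≈ 38.8 cm

Both emerge at v = E/B₁ = 4.67×10^6 m/s.
r = mv/(qB₂), so r₁ = 1.939 m and r₂ = 2.133 m, giving Δr = 0.194 m.
After a semicircle each ion lands a diameter 2r from the entry slit, so the separation is 2Δr = 0.388 m.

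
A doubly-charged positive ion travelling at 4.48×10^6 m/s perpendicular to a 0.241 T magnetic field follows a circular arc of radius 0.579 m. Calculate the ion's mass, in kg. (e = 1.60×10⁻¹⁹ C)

qvB = mv²/r ⇒ m = qBr/v.
m = (2×1.60×10^-19)(0.241)(0.579) / (4.48×10^6) = 9.97×10^-27 kg.

m ≈ 9.97×10^-27 kg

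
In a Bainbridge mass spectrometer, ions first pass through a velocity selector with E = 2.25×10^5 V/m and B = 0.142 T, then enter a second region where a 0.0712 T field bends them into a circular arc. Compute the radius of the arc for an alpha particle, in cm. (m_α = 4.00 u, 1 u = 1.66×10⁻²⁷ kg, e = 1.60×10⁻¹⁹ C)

r ≈ 46.2 cm

The selector passes v = E/B = 2.25×10^5/0.142 = 1.58×10^6 m/s.
In the deflection region, r = mv/(qB₂) = (6.64×10^-27)(1.58×10^6) / [(2×1.60×10^-19)(0.0712)] = 0.462 m.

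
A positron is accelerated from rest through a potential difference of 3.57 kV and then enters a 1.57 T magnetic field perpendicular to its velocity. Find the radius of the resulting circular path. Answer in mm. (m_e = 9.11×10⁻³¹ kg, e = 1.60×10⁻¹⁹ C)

The kinetic energy gained is K = qV = (1×1.60×10^-19)(3570) = 5.71×10^-16 J.
v = √(2K/m) = 3.54×10^7 m/s.
r = mv/(qB) = (9.11×10^-31)(3.54×10^7) / [(1×1.60×10^-19)(1.57)] = 1.28×10^-4 m.

r ≈ 0.128 mm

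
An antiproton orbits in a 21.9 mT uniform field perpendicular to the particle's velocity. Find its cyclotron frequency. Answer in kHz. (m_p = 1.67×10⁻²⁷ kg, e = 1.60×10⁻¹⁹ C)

f = qB/(2πm) = (1×1.60×10^-19)(0.0219) / [2π(1.67×10^-27)] = 3.34×10^5 Hz.

f ≈ 334 kHz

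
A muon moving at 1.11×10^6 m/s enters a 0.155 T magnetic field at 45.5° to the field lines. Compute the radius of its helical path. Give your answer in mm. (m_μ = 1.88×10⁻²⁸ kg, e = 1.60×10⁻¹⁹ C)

Only the perpendicular component v⊥ = v sin45.5° = 7.92×10^5 m/s is bent by the field.
r = m v⊥ /(qB) = (1.88×10^-28)(7.92×10^5) / [(1×1.60×10^-19)(0.155)] = 6.00×10^-3 m.

r ≈ 6.00 mm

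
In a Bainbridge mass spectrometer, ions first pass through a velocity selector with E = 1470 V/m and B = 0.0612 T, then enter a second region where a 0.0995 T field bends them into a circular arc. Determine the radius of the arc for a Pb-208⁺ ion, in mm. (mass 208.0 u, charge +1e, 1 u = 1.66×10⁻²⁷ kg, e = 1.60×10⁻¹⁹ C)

The selector passes v = E/B = 1470/0.0612 = 2.40×10^4 m/s.
In the deflection region, r = mv/(qB₂) = (3.45×10^-25)(2.40×10^4) / [(1×1.60×10^-19)(0.0995)] = 0.521 m.

r ≈ 521 mm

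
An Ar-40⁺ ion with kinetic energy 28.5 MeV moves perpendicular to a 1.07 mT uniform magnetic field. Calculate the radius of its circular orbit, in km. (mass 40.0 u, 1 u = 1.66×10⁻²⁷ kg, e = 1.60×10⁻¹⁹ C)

r ≈ 4.55 km

Convert the energy: K = 28.5 MeV = 4.56×10^-12 J.
v = √(2K/m) = √(2·4.56×10^-12/6.64×10^-26) = 1.17×10^7 m/s.
r = mv/(qB) = (6.64×10^-26)(1.17×10^7) / [(1×1.60×10^-19)(1.07×10^-3)] = 4550 m.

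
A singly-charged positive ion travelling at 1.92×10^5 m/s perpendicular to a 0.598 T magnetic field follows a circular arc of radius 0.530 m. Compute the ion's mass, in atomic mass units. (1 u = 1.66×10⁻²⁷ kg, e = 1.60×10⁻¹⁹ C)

qvB = mv²/r ⇒ m = qBr/v.
m = (1×1.60×10^-19)(0.598)(0.530) / (1.92×10^5) = 2.64×10^-25 kg = 159 u.

m ≈ 159 u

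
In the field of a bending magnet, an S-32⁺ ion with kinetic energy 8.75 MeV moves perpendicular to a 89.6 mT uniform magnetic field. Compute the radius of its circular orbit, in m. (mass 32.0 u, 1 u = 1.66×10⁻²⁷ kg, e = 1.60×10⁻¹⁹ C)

Convert the energy: K = 8.75 MeV = 1.40×10^-12 J.
v = √(2K/m) = √(2·1.40×10^-12/5.31×10^-26) = 7.26×10^6 m/s.
r = mv/(qB) = (5.31×10^-26)(7.26×10^6) / [(1×1.60×10^-19)(0.0896)] = 26.9 m.

r ≈ 26.9 m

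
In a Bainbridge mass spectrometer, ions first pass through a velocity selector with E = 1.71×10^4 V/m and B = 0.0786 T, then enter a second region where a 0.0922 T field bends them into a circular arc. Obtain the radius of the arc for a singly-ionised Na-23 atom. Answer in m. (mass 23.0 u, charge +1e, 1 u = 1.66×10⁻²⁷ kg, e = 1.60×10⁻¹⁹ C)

r ≈ 0.563 m

The selector passes v = E/B = 1.71×10^4/0.0786 = 2.18×10^5 m/s.
In the deflection region, r = mv/(qB₂) = (3.82×10^-26)(2.18×10^5) / [(1×1.60×10^-19)(0.0922)] = 0.563 m.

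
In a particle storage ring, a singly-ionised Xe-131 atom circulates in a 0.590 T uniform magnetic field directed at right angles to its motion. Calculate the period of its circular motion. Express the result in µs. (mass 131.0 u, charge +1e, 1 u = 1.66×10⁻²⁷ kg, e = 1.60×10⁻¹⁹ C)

T ≈ 14.5 µs

The cyclotron period is independent of speed: T = 2πm/(qB).
T = 2π(2.17×10^-25) / [(1×1.60×10^-19)(0.590)] = 1.45×10^-5 s.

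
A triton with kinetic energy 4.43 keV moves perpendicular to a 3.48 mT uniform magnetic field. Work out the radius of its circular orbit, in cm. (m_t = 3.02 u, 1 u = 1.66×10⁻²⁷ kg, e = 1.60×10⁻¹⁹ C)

Convert the energy: K = 4.43 keV = 7.09×10^-16 J.
v = √(2K/m) = √(2·7.09×10^-16/5.01×10^-27) = 5.32×10^5 m/s.
r = mv/(qB) = (5.01×10^-27)(5.32×10^5) / [(1×1.60×10^-19)(3.48×10^-3)] = 4.79 m.

r ≈ 479 cm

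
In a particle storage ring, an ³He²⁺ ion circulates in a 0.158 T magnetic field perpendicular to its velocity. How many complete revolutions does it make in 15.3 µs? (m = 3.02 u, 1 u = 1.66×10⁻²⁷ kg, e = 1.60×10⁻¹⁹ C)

T = 2πm/(qB) = 2π(5.0132×10^-27) / [(2×1.60×10^-19)(0.158)] = 6.2300×10^-7 s.
N = t/T = 1.53×10^-5 / 6.2300×10^-7 ≈ 24.56, so 24 complete revolutions.

N = 24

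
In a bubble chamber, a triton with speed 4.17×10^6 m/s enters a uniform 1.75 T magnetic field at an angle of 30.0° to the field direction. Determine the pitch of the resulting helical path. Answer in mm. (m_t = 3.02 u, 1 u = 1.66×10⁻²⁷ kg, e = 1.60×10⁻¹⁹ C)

The velocity component along B is v∥ = v cos30.0° = 3.61×10^6 m/s.
The cyclotron period T = 2πm/(qB) = 1.12×10^-7 s is set by m, q, B alone.
Pitch = v∥·T = (3.61×10^6)(1.12×10^-7) = 0.406 m.

pitch ≈ 406 mm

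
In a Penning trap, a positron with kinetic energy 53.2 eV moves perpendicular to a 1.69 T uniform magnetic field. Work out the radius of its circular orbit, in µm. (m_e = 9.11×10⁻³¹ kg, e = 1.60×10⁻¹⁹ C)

r ≈ 14.6 µm

Convert the energy: K = 53.2 eV = 8.51×10^-18 J.
v = √(2K/m) = √(2·8.51×10^-18/9.11×10^-31) = 4.32×10^6 m/s.
r = mv/(qB) = (9.11×10^-31)(4.32×10^6) / [(1×1.60×10^-19)(1.69)] = 1.46×10^-5 m.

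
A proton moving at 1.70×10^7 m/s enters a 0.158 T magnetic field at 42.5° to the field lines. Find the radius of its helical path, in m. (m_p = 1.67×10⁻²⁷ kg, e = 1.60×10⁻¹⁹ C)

r ≈ 0.759 m

Only the perpendicular component v⊥ = v sin42.5° = 1.15×10^7 m/s is bent by the field.
r = m v⊥ /(qB) = (1.67×10^-27)(1.15×10^7) / [(1×1.60×10^-19)(0.158)] = 0.759 m.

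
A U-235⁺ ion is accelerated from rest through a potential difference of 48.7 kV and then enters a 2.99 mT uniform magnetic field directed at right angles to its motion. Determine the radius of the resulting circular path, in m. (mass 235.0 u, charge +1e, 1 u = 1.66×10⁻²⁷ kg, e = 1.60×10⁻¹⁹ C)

The kinetic energy gained is K = qV = (1×1.60×10^-19)(4.87×10^4) = 7.79×10^-15 J.
v = √(2K/m) = 2.00×10^5 m/s.
r = mv/(qB) = (3.90×10^-25)(2.00×10^5) / [(1×1.60×10^-19)(2.99×10^-3)] = 163 m.

r ≈ 163 m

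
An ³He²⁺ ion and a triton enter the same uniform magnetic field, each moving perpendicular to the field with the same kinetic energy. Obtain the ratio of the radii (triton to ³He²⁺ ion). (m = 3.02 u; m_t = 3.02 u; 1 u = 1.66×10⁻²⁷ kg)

ratio ≈ 2.00

r = √(2mK)/(qB) ⇒ at equal K, r ∝ √m/q.
r_{triton}/r_{³He²⁺ ion} = 2.00.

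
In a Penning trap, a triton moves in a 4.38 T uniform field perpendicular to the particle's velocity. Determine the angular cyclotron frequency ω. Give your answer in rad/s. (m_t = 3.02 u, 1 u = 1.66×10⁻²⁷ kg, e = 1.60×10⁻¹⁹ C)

ω = qB/m = (1×1.60×10^-19)(4.38) / (5.01×10^-27) = 1.40×10^8 rad/s.

ω ≈ 1.40×10^8 rad/s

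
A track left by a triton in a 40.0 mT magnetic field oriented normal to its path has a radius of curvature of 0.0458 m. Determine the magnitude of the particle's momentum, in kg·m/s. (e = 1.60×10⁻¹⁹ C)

p ≈ 2.93×10^-22 kg·m/s

Since qvB = mv²/r, the momentum p = mv = qBr.
p = (1×1.60×10^-19)(0.0400)(0.0458) = 2.93×10^-22 kg·m/s.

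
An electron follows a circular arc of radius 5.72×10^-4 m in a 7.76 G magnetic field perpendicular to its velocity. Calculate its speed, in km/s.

v ≈ 78.0 km/s

From qvB = mv²/r, v = qBr/m.
v = (1×1.60×10^-19)(7.76×10^-4)(5.72×10^-4) / (9.11×10^-31) = 7.80×10^4 m/s.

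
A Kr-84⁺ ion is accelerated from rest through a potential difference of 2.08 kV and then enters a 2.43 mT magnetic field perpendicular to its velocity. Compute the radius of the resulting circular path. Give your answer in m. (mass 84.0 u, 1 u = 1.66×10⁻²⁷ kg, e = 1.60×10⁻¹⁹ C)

The kinetic energy gained is K = qV = (1×1.60×10^-19)(2080) = 3.33×10^-16 J.
v = √(2K/m) = 6.91×10^4 m/s.
r = mv/(qB) = (1.39×10^-25)(6.91×10^4) / [(1×1.60×10^-19)(2.43×10^-3)] = 24.8 m.

r ≈ 24.8 m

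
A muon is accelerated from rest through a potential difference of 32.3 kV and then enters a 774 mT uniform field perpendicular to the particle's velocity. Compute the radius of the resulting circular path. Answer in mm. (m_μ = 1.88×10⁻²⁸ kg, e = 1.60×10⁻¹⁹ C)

r ≈ 11.3 mm

The kinetic energy gained is K = qV = (1×1.60×10^-19)(3.23×10^4) = 5.17×10^-15 J.
v = √(2K/m) = 7.41×10^6 m/s.
r = mv/(qB) = (1.88×10^-28)(7.41×10^6) / [(1×1.60×10^-19)(0.774)] = 0.0113 m.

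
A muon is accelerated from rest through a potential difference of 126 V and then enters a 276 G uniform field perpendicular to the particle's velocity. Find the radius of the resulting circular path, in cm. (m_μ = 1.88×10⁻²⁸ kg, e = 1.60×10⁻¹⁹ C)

The kinetic energy gained is K = qV = (1×1.60×10^-19)(126) = 2.02×10^-17 J.
v = √(2K/m) = 4.63×10^5 m/s.
r = mv/(qB) = (1.88×10^-28)(4.63×10^5) / [(1×1.60×10^-19)(0.0276)] = 0.0197 m.

r ≈ 1.97 cm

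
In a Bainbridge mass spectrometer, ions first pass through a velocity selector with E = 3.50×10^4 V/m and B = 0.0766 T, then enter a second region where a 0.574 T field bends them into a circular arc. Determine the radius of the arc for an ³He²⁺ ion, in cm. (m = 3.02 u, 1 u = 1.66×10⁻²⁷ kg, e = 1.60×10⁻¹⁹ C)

r ≈ 1.25 cm

The selector passes v = E/B = 3.50×10^4/0.0766 = 4.57×10^5 m/s.
In the deflection region, r = mv/(qB₂) = (5.01×10^-27)(4.57×10^5) / [(2×1.60×10^-19)(0.574)] = 0.0125 m.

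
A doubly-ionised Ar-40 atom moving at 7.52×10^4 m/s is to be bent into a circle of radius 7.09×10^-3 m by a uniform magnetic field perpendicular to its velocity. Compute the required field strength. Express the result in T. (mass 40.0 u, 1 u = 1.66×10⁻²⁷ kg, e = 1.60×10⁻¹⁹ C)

qvB = mv²/r gives B = mv/(qr).
B = (6.64×10^-26)(7.52×10^4) / [(2×1.60×10^-19)(7.09×10^-3)] = 2.20 T.

B ≈ 2.20 T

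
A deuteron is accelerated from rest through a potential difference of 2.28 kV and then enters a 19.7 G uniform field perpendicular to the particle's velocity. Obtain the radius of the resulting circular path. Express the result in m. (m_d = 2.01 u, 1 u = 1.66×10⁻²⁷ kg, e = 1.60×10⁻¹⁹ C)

The kinetic energy gained is K = qV = (1×1.60×10^-19)(2280) = 3.65×10^-16 J.
v = √(2K/m) = 4.68×10^5 m/s.
r = mv/(qB) = (3.34×10^-27)(4.68×10^5) / [(1×1.60×10^-19)(1.97×10^-3)] = 4.95 m.

r ≈ 4.95 m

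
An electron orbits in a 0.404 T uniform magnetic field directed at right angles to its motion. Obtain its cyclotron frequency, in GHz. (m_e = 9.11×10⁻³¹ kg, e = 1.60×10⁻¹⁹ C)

f = qB/(2πm) = (1×1.60×10^-19)(0.404) / [2π(9.11×10^-31)] = 1.13×10^10 Hz.

f ≈ 11.3 GHz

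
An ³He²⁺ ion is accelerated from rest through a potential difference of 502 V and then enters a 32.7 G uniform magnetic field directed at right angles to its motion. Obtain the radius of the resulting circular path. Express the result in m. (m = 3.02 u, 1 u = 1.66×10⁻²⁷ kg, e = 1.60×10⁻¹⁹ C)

The kinetic energy gained is K = qV = (2×1.60×10^-19)(502) = 1.61×10^-16 J.
v = √(2K/m) = 2.53×10^5 m/s.
r = mv/(qB) = (5.01×10^-27)(2.53×10^5) / [(2×1.60×10^-19)(3.27×10^-3)] = 1.21 m.

r ≈ 1.21 m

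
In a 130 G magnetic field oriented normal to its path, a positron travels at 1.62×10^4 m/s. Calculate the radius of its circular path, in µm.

The magnetic force provides the centripetal force: qvB = mv²/r, so r = mv/(qB).
r = (9.11×10^-31 kg)(1.62×10^4 m/s) / [(1×1.60×10^-19 C)(0.0130 T)] = 7.10×10^-6 m.

r ≈ 7.10 µm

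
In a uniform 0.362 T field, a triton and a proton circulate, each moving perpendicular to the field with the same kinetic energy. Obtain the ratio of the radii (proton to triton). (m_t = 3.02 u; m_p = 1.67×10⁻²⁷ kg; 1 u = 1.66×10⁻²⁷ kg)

r = √(2mK)/(qB) ⇒ at equal K, r ∝ √m/q.
r_{proton}/r_{triton} = 0.577.

ratio ≈ 0.577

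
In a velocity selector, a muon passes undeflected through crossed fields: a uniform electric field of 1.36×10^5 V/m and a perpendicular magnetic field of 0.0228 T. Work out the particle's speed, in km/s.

For zero net force, qE = qvB, so v = E/B.
v = (1.36×10^5) / (0.0228) = 5.96×10^6 m/s.

v ≈ 5960 km/s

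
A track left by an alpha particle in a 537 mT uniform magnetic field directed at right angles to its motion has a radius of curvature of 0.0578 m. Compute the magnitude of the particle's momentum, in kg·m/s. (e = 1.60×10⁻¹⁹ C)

Since qvB = mv²/r, the momentum p = mv = qBr.
p = (2×1.60×10^-19)(0.537)(0.0578) = 9.93×10^-21 kg·m/s.

p ≈ 9.93×10^-21 kg·m/s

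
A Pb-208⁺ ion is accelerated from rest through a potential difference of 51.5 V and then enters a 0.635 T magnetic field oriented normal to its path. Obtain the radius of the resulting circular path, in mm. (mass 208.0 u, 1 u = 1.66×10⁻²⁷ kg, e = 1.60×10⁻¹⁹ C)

The kinetic energy gained is K = qV = (1×1.60×10^-19)(51.5) = 8.24×10^-18 J.
v = √(2K/m) = 6910 m/s.
r = mv/(qB) = (3.45×10^-25)(6910) / [(1×1.60×10^-19)(0.635)] = 0.0235 m.

r ≈ 23.5 mm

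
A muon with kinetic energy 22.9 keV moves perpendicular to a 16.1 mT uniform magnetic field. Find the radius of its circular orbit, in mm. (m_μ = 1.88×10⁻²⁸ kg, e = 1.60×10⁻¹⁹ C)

Convert the energy: K = 22.9 keV = 3.66×10^-15 J.
v = √(2K/m) = √(2·3.66×10^-15/1.88×10^-28) = 6.24×10^6 m/s.
r = mv/(qB) = (1.88×10^-28)(6.24×10^6) / [(1×1.60×10^-19)(0.0161)] = 0.456 m.

r ≈ 456 mm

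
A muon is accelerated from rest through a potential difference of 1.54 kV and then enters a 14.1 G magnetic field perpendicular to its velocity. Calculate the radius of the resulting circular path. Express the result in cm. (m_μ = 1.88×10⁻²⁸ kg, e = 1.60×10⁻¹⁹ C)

The kinetic energy gained is K = qV = (1×1.60×10^-19)(1540) = 2.46×10^-16 J.
v = √(2K/m) = 1.62×10^6 m/s.
r = mv/(qB) = (1.88×10^-28)(1.62×10^6) / [(1×1.60×10^-19)(1.41×10^-3)] = 1.35 m.

r ≈ 135 cm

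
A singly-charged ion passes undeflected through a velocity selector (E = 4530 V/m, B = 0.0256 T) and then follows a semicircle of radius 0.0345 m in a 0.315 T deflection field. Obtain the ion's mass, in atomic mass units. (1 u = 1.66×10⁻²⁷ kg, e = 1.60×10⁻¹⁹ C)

m ≈ 5.92 u

v = E/B₁ = 1.77×10^5 m/s.
From r = mv/(qB₂), m = qB₂r/v = (1×1.60×10^-19)(0.315)(0.0345) / (1.77×10^5) = 9.83×10^-27 kg.
In atomic mass units: m = 9.83×10^-27 / 1.66×10^-27 = 5.92 u.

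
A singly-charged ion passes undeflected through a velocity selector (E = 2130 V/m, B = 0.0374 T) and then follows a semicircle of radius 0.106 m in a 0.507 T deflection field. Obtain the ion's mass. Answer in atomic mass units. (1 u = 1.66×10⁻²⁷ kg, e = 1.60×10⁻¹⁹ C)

v = E/B₁ = 5.70×10^4 m/s.
From r = mv/(qB₂), m = qB₂r/v = (1×1.60×10^-19)(0.507)(0.106) / (5.70×10^4) = 1.51×10^-25 kg.
In atomic mass units: m = 1.51×10^-25 / 1.66×10^-27 = 91.0 u.

m ≈ 91.0 u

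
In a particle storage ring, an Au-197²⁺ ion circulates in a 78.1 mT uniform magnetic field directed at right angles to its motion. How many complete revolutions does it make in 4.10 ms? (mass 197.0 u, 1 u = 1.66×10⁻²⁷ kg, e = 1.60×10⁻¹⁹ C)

T = 2πm/(qB) = 2π(3.2702×10^-25) / [(2×1.60×10^-19)(0.0781)] = 8.2215×10^-5 s.
N = t/T = 4.10×10^-3 / 8.2215×10^-5 ≈ 49.87, so 49 complete revolutions.

N = 49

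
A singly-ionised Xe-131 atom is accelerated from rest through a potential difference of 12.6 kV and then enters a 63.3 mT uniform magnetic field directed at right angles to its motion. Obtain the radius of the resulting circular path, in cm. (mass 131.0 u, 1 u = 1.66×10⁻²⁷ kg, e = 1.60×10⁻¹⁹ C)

r ≈ 292 cm

The kinetic energy gained is K = qV = (1×1.60×10^-19)(1.26×10^4) = 2.02×10^-15 J.
v = √(2K/m) = 1.36×10^5 m/s.
r = mv/(qB) = (2.17×10^-25)(1.36×10^5) / [(1×1.60×10^-19)(0.0633)] = 2.92 m.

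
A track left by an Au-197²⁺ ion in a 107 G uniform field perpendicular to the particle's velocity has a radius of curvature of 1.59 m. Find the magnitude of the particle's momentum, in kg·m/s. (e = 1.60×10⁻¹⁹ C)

Since qvB = mv²/r, the momentum p = mv = qBr.
p = (2×1.60×10^-19)(0.0107)(1.59) = 5.44×10^-21 kg·m/s.

p ≈ 5.44×10^-21 kg·m/s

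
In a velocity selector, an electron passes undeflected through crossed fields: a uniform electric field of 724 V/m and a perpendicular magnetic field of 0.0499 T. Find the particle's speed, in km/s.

For zero net force, qE = qvB, so v = E/B.
v = (724) / (0.0499) = 1.45×10^4 m/s.

v ≈ 14.5 km/s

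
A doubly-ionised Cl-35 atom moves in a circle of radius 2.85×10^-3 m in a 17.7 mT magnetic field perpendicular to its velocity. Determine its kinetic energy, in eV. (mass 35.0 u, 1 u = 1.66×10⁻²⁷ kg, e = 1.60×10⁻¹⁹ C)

v = qBr/m = (2×1.60×10^-19)(0.0177)(2.85×10^-3) / (5.81×10^-26) = 278 m/s.
K = ½mv² = 0.5·(5.81×10^-26)·(278)² = 2.24×10^-21 J = 0.0140 eV.

K ≈ 0.0140 eV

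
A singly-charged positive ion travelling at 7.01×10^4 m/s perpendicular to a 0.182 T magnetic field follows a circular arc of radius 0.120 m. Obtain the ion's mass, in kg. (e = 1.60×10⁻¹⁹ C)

m ≈ 4.98×10^-26 kg

qvB = mv²/r ⇒ m = qBr/v.
m = (1×1.60×10^-19)(0.182)(0.120) / (7.01×10^4) = 4.98×10^-26 kg.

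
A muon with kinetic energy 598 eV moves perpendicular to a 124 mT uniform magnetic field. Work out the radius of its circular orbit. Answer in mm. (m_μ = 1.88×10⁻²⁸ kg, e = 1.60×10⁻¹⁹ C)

r ≈ 9.56 mm

Convert the energy: K = 598 eV = 9.57×10^-17 J.
v = √(2K/m) = √(2·9.57×10^-17/1.88×10^-28) = 1.01×10^6 m/s.
r = mv/(qB) = (1.88×10^-28)(1.01×10^6) / [(1×1.60×10^-19)(0.124)] = 9.56×10^-3 m.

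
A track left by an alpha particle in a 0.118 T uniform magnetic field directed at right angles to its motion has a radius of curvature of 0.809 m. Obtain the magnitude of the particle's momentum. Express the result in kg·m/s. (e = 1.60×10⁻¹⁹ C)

Since qvB = mv²/r, the momentum p = mv = qBr.
p = (2×1.60×10^-19)(0.118)(0.809) = 3.05×10^-20 kg·m/s.

p ≈ 3.05×10^-20 kg·m/s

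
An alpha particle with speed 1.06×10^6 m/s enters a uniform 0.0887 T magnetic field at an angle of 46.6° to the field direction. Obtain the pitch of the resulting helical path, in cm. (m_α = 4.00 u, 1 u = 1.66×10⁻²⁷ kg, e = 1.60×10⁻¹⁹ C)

The velocity component along B is v∥ = v cos46.6° = 7.28×10^5 m/s.
The cyclotron period T = 2πm/(qB) = 1.47×10^-6 s is set by m, q, B alone.
Pitch = v∥·T = (7.28×10^5)(1.47×10^-6) = 1.07 m.

pitch ≈ 107 cm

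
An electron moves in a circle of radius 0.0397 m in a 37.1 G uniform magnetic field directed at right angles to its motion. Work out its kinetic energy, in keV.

v = qBr/m = (1×1.60×10^-19)(3.71×10^-3)(0.0397) / (9.11×10^-31) = 2.59×10^7 m/s.
K = ½mv² = 0.5·(9.11×10^-31)·(2.59×10^7)² = 3.05×10^-16 J = 1.91 keV.

K ≈ 1.91 keV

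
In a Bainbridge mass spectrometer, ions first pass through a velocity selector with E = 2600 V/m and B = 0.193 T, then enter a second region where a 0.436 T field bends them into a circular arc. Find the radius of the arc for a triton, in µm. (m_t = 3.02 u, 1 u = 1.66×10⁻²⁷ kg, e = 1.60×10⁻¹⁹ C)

The selector passes v = E/B = 2600/0.193 = 1.35×10^4 m/s.
In the deflection region, r = mv/(qB₂) = (5.01×10^-27)(1.35×10^4) / [(1×1.60×10^-19)(0.436)] = 9.68×10^-4 m.

r ≈ 968 µm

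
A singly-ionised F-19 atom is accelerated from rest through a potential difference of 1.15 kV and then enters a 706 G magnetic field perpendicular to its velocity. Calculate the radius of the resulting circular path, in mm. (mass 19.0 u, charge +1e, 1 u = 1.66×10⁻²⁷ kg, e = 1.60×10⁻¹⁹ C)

The kinetic energy gained is K = qV = (1×1.60×10^-19)(1150) = 1.84×10^-16 J.
v = √(2K/m) = 1.08×10^5 m/s.
r = mv/(qB) = (3.15×10^-26)(1.08×10^5) / [(1×1.60×10^-19)(0.0706)] = 0.302 m.

r ≈ 302 mm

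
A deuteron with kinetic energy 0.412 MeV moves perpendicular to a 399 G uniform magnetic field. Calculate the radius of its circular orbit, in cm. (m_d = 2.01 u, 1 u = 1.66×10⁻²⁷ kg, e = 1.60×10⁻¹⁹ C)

Convert the energy: K = 0.412 MeV = 6.59×10^-14 J.
v = √(2K/m) = √(2·6.59×10^-14/3.34×10^-27) = 6.29×10^6 m/s.
r = mv/(qB) = (3.34×10^-27)(6.29×10^6) / [(1×1.60×10^-19)(0.0399)] = 3.29 m.

r ≈ 329 cm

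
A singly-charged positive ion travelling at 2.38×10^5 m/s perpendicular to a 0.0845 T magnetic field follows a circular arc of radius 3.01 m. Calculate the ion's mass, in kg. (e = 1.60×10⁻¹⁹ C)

m ≈ 1.71×10^-25 kg

qvB = mv²/r ⇒ m = qBr/v.
m = (1×1.60×10^-19)(0.0845)(3.01) / (2.38×10^5) = 1.71×10^-25 kg.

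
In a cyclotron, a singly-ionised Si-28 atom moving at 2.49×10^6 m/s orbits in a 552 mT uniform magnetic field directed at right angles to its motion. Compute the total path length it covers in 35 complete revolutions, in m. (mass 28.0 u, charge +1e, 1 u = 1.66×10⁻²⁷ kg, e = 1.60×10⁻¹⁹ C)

L ≈ 288 m

r = mv/(qB) = 1.31 m, so one revolution covers 2πr = 8.23 m.
In 35 revolutions: L = 35·2πr = 288 m.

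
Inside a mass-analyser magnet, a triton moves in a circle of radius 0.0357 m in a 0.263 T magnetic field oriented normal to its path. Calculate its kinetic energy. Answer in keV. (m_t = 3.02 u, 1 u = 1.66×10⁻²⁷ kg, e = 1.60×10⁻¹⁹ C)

v = qBr/m = (1×1.60×10^-19)(0.263)(0.0357) / (5.01×10^-27) = 3.00×10^5 m/s.
K = ½mv² = 0.5·(5.01×10^-27)·(3.00×10^5)² = 2.25×10^-16 J = 1.41 keV.

K ≈ 1.41 keV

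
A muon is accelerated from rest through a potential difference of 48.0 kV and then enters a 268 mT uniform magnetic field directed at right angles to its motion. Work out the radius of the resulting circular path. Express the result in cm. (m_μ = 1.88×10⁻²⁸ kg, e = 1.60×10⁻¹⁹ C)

r ≈ 3.96 cm

The kinetic energy gained is K = qV = (1×1.60×10^-19)(4.80×10^4) = 7.68×10^-15 J.
v = √(2K/m) = 9.04×10^6 m/s.
r = mv/(qB) = (1.88×10^-28)(9.04×10^6) / [(1×1.60×10^-19)(0.268)] = 0.0396 m.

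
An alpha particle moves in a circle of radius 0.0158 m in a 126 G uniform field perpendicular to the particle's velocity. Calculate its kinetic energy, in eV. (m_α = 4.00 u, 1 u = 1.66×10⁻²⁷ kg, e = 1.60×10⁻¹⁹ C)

v = qBr/m = (2×1.60×10^-19)(0.0126)(0.0158) / (6.64×10^-27) = 9590 m/s.
K = ½mv² = 0.5·(6.64×10^-27)·(9590)² = 3.06×10^-19 J = 1.91 eV.

K ≈ 1.91 eV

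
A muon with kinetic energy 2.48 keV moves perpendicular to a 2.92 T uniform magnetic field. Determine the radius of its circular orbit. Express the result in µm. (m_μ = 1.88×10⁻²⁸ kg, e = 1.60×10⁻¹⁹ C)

r ≈ 827 µm

Convert the energy: K = 2.48 keV = 3.97×10^-16 J.
v = √(2K/m) = √(2·3.97×10^-16/1.88×10^-28) = 2.05×10^6 m/s.
r = mv/(qB) = (1.88×10^-28)(2.05×10^6) / [(1×1.60×10^-19)(2.92)] = 8.27×10^-4 m.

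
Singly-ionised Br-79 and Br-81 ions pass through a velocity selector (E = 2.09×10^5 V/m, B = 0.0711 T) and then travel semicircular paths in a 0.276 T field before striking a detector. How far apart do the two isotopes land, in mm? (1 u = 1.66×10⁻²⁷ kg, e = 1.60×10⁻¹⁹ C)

Δd ≈ 442 mm

Both emerge at v = E/B₁ = 2.94×10^6 m/s.
r = mv/(qB₂), so r₁ = 8.729 m and r₂ = 8.950 m, giving Δr = 0.221 m.
After a semicircle each ion lands a diameter 2r from the entry slit, so the separation is 2Δr = 0.442 m.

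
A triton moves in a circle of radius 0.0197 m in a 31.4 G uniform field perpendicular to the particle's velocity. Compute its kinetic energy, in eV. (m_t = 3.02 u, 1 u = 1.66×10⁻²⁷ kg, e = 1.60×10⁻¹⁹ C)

K ≈ 0.0611 eV

v = qBr/m = (1×1.60×10^-19)(3.14×10^-3)(0.0197) / (5.01×10^-27) = 1970 m/s.
K = ½mv² = 0.5·(5.01×10^-27)·(1970)² = 9.77×10^-21 J = 0.0611 eV.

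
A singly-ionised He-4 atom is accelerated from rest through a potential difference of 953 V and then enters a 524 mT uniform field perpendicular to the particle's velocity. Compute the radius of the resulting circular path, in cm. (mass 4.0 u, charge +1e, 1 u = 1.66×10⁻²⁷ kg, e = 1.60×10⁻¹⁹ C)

r ≈ 1.70 cm

The kinetic energy gained is K = qV = (1×1.60×10^-19)(953) = 1.52×10^-16 J.
v = √(2K/m) = 2.14×10^5 m/s.
r = mv/(qB) = (6.64×10^-27)(2.14×10^5) / [(1×1.60×10^-19)(0.524)] = 0.0170 m.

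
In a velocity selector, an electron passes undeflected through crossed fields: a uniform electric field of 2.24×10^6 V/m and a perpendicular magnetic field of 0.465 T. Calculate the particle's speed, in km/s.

For zero net force, qE = qvB, so v = E/B.
v = (2.24×10^6) / (0.465) = 4.82×10^6 m/s.

v ≈ 4820 km/s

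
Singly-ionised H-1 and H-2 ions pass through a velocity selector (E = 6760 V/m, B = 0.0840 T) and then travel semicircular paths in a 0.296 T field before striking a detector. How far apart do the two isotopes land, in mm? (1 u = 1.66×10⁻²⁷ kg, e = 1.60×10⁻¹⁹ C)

Both emerge at v = E/B₁ = 8.05×10^4 m/s.
r = mv/(qB₂), so r₁ = 2.82×10^-3 m and r₂ = 5.64×10^-3 m, giving Δr = 2.82×10^-3 m.
After a semicircle each ion lands a diameter 2r from the entry slit, so the separation is 2Δr = 5.64×10^-3 m.

Δd ≈ 5.64 mm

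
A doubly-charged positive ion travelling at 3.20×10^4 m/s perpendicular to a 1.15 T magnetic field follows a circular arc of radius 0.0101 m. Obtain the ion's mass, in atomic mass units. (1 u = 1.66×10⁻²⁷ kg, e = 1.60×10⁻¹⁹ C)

m ≈ 70.0 u

qvB = mv²/r ⇒ m = qBr/v.
m = (2×1.60×10^-19)(1.15)(0.0101) / (3.20×10^4) = 1.16×10^-25 kg = 70.0 u.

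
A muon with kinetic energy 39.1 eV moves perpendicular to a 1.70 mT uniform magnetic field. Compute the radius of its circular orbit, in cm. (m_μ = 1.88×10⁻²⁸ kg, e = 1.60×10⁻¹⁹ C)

Convert the energy: K = 39.1 eV = 6.26×10^-18 J.
v = √(2K/m) = √(2·6.26×10^-18/1.88×10^-28) = 2.58×10^5 m/s.
r = mv/(qB) = (1.88×10^-28)(2.58×10^5) / [(1×1.60×10^-19)(1.70×10^-3)] = 0.178 m.

r ≈ 17.8 cm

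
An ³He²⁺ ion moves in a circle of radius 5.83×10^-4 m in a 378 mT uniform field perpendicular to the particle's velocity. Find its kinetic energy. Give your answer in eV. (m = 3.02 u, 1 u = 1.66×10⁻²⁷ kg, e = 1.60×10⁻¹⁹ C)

K ≈ 3.10 eV

v = qBr/m = (2×1.60×10^-19)(0.378)(5.83×10^-4) / (5.01×10^-27) = 1.41×10^4 m/s.
K = ½mv² = 0.5·(5.01×10^-27)·(1.41×10^4)² = 4.96×10^-19 J = 3.10 eV.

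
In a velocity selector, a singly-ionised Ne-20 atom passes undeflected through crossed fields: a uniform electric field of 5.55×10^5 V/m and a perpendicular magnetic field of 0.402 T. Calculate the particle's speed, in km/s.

For zero net force, qE = qvB, so v = E/B.
v = (5.55×10^5) / (0.402) = 1.38×10^6 m/s.

v ≈ 1380 km/s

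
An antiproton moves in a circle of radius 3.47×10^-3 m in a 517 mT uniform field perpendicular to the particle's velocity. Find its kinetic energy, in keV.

K ≈ 0.154 keV

v = qBr/m = (1×1.60×10^-19)(0.517)(3.47×10^-3) / (1.67×10^-27) = 1.72×10^5 m/s.
K = ½mv² = 0.5·(1.67×10^-27)·(1.72×10^5)² = 2.47×10^-17 J = 0.154 keV.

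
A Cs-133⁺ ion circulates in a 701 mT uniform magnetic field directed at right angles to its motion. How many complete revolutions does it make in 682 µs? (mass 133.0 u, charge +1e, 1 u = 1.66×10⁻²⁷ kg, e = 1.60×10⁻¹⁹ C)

N = 55

T = 2πm/(qB) = 2π(2.2078×10^-25) / [(1×1.60×10^-19)(0.701)] = 1.2368×10^-5 s.
N = t/T = 6.82×10^-4 / 1.2368×10^-5 ≈ 55.14, so 55 complete revolutions.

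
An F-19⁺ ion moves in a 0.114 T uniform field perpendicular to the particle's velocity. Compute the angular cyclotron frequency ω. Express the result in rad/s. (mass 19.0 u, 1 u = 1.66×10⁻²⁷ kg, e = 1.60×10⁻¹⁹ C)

ω ≈ 5.78×10^5 rad/s

ω = qB/m = (1×1.60×10^-19)(0.114) / (3.15×10^-26) = 5.78×10^5 rad/s.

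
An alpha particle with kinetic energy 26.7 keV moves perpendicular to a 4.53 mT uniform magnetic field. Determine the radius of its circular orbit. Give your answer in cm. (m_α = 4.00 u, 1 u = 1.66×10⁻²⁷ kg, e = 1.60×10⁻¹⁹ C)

Convert the energy: K = 26.7 keV = 4.27×10^-15 J.
v = √(2K/m) = √(2·4.27×10^-15/6.64×10^-27) = 1.13×10^6 m/s.
r = mv/(qB) = (6.64×10^-27)(1.13×10^6) / [(2×1.60×10^-19)(4.53×10^-3)] = 5.20 m.

r ≈ 520 cm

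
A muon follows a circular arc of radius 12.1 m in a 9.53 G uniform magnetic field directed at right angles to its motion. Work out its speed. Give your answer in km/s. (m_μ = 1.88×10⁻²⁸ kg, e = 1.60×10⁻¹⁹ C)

v ≈ 9810 km/s

From qvB = mv²/r, v = qBr/m.
v = (1×1.60×10^-19)(9.53×10^-4)(12.1) / (1.88×10^-28) = 9.81×10^6 m/s.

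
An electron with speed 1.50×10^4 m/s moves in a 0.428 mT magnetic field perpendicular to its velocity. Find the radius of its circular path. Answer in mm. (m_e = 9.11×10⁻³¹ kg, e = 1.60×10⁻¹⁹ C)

The magnetic force provides the centripetal force: qvB = mv²/r, so r = mv/(qB).
r = (9.11×10^-31 kg)(1.50×10^4 m/s) / [(1×1.60×10^-19 C)(4.28×10^-4 T)] = 2.00×10^-4 m.

r ≈ 0.200 mm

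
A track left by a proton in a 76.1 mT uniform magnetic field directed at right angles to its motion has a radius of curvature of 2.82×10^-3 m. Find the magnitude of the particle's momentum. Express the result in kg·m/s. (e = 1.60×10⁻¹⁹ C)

Since qvB = mv²/r, the momentum p = mv = qBr.
p = (1×1.60×10^-19)(0.0761)(2.82×10^-3) = 3.43×10^-23 kg·m/s.

p ≈ 3.43×10^-23 kg·m/s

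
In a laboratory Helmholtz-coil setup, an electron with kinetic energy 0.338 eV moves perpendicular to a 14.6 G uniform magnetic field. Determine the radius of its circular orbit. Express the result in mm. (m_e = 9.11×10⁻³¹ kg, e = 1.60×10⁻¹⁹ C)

Convert the energy: K = 0.338 eV = 5.41×10^-20 J.
v = √(2K/m) = √(2·5.41×10^-20/9.11×10^-31) = 3.45×10^5 m/s.
r = mv/(qB) = (9.11×10^-31)(3.45×10^5) / [(1×1.60×10^-19)(1.46×10^-3)] = 1.34×10^-3 m.

r ≈ 1.34 mm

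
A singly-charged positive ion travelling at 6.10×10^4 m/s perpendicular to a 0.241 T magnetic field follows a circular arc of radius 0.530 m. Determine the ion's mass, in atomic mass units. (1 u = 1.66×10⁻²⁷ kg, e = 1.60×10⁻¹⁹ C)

m ≈ 202 u

qvB = mv²/r ⇒ m = qBr/v.
m = (1×1.60×10^-19)(0.241)(0.530) / (6.10×10^4) = 3.35×10^-25 kg = 202 u.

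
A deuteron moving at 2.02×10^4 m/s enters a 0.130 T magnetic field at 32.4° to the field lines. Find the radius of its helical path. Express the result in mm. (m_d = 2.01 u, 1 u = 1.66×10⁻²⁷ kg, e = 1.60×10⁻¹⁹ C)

r ≈ 1.74 mm

Only the perpendicular component v⊥ = v sin32.4° = 1.08×10^4 m/s is bent by the field.
r = m v⊥ /(qB) = (3.34×10^-27)(1.08×10^4) / [(1×1.60×10^-19)(0.130)] = 1.74×10^-3 m.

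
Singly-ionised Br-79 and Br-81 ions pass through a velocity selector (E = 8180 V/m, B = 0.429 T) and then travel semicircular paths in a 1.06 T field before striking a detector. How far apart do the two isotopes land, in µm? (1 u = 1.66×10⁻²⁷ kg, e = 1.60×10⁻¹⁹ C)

Both emerge at v = E/B₁ = 1.91×10^4 m/s.
r = mv/(qB₂), so r₁ = 0.014744 m and r₂ = 0.015117 m, giving Δr = 3.73×10^-4 m.
After a semicircle each ion lands a diameter 2r from the entry slit, so the separation is 2Δr = 7.47×10^-4 m.

Δd ≈ 747 µm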